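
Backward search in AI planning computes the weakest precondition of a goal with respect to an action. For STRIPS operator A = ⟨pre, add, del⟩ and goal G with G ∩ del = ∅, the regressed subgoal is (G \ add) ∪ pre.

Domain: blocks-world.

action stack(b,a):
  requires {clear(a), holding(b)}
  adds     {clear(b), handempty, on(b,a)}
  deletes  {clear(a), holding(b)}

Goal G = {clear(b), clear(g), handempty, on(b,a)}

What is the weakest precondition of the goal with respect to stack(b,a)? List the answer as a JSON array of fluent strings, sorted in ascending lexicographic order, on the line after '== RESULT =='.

Regress:
  G ∩ del = {}  (empty — regression defined)
  G \ add = {clear(b), clear(g), handempty, on(b,a)} \ {clear(b), handempty, on(b,a)} = {clear(g)}
  ∪ pre   = {clear(g)} ∪ {clear(a), holding(b)}
          = {clear(a), clear(g), holding(b)}

== RESULT ==
["clear(a)", "clear(g)", "holding(b)"]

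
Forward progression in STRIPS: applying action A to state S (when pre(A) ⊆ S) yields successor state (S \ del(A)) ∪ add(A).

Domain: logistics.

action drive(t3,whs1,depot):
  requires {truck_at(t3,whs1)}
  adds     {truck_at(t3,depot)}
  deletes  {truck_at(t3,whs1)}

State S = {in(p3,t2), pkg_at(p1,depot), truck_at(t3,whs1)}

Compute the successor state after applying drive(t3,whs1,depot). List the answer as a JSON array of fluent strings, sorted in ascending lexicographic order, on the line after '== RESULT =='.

Progress:
  pre ⊆ S: {truck_at(t3,whs1)} ⊆ S  — applicable
  S \ del = {in(p3,t2), pkg_at(p1,depot)}
  ∪ add   = {in(p3,t2), pkg_at(p1,depot), truck_at(t3,depot)}

== RESULT ==
["in(p3,t2)", "pkg_at(p1,depot)", "truck_at(t3,depot)"]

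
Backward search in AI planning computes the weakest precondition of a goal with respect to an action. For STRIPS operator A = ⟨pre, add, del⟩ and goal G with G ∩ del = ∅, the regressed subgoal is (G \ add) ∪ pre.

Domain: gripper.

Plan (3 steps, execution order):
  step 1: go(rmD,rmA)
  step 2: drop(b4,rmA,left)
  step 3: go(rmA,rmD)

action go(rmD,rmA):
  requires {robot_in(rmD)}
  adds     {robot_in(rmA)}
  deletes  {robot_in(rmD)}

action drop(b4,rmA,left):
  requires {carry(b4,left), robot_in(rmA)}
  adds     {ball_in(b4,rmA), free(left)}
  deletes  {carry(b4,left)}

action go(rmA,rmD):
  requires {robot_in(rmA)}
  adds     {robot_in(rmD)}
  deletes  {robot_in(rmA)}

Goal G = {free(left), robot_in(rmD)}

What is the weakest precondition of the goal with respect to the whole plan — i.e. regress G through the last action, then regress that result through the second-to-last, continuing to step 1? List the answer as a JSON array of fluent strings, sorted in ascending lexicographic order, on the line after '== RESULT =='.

Regress step by step:
  through step 3 (go(rmA,rmD)): drop {robot_in(rmD)}, keep {free(left)}, require {robot_in(rmA)}
    → {free(left), robot_in(rmA)}
  through step 2 (drop(b4,rmA,left)): drop {free(left)}, keep {robot_in(rmA)}, require {carry(b4,left), robot_in(rmA)}
    → {carry(b4,left), robot_in(rmA)}
  through step 1 (go(rmD,rmA)): drop {robot_in(rmA)}, keep {carry(b4,left)}, require {robot_in(rmD)}
    → {carry(b4,left), robot_in(rmD)}

== RESULT ==
["carry(b4,left)", "robot_in(rmD)"]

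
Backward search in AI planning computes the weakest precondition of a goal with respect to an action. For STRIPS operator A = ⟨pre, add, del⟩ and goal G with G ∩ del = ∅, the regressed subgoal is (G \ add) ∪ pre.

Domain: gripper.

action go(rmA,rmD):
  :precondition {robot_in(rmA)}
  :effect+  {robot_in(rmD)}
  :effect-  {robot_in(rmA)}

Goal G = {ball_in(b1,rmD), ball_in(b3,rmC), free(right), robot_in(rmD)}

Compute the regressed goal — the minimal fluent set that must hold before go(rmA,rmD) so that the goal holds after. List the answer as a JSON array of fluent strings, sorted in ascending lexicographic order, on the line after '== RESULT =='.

Compute (G \ add) ∪ pre:
  G ∩ del = {}  (empty — regression defined)
  G \ add = {ball_in(b1,rmD), ball_in(b3,rmC), free(right), robot_in(rmD)} \ {robot_in(rmD)} = {ball_in(b1,rmD), ball_in(b3,rmC), free(right)}
  ∪ pre   = {ball_in(b1,rmD), ball_in(b3,rmC), free(right)} ∪ {robot_in(rmA)}
          = {ball_in(b1,rmD), ball_in(b3,rmC), free(right), robot_in(rmA)}

== RESULT ==
["ball_in(b1,rmD)", "ball_in(b3,rmC)", "free(right)", "robot_in(rmA)"]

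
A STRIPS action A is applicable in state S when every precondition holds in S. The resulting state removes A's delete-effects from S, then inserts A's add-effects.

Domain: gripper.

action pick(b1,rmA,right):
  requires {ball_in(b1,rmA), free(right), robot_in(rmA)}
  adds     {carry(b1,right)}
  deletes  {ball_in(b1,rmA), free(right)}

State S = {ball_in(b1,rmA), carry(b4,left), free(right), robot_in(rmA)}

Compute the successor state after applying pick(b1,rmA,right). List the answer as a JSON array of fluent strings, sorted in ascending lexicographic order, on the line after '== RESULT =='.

Compute (S \ del) ∪ add:
  pre ⊆ S: {ball_in(b1,rmA), free(right), robot_in(rmA)} ⊆ S  — applicable
  S \ del = {carry(b4,left), robot_in(rmA)}
  ∪ add   = {carry(b1,right), carry(b4,left), robot_in(rmA)}

== RESULT ==
["carry(b1,right)", "carry(b4,left)", "robot_in(rmA)"]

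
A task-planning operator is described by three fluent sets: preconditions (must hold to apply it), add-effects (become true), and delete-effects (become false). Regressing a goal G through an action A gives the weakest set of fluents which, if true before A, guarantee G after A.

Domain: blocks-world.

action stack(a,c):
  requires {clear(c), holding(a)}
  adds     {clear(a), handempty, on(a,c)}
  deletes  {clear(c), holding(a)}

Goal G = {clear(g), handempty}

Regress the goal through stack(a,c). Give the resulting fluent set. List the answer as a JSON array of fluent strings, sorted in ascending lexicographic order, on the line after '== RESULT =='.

Regress:
  G ∩ del = {}  (empty — regression defined)
  G \ add = {clear(g), handempty} \ {clear(a), handempty, on(a,c)} = {clear(g)}
  ∪ pre   = {clear(g)} ∪ {clear(c), holding(a)}
          = {clear(c), clear(g), holding(a)}

== RESULT ==
["clear(c)", "clear(g)", "holding(a)"]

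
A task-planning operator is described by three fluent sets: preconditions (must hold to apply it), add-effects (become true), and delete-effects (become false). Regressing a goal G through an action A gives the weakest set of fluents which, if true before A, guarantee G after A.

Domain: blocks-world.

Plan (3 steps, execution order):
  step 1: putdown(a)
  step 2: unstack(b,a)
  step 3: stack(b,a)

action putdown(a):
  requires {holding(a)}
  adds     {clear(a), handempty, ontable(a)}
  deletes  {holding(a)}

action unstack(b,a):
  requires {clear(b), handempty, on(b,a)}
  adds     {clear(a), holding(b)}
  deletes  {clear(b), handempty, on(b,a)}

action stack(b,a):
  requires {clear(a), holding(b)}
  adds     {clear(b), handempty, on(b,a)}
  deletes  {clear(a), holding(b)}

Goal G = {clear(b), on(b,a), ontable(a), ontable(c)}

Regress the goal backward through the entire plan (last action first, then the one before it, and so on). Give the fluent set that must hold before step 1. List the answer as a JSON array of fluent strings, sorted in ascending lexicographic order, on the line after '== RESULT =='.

Regress step by step:
  through step 3 (stack(b,a)): drop {clear(b), on(b,a)}, keep {ontable(a), ontable(c)}, require {clear(a), holding(b)}
    → {clear(a), holding(b), ontable(a), ontable(c)}
  through step 2 (unstack(b,a)): drop {clear(a), holding(b)}, keep {ontable(a), ontable(c)}, require {clear(b), handempty, on(b,a)}
    → {clear(b), handempty, on(b,a), ontable(a), ontable(c)}
  through step 1 (putdown(a)): drop {handempty, ontable(a)}, keep {clear(b), on(b,a), ontable(c)}, require {holding(a)}
    → {clear(b), holding(a), on(b,a), ontable(c)}

== RESULT ==
["clear(b)", "holding(a)", "on(b,a)", "ontable(c)"]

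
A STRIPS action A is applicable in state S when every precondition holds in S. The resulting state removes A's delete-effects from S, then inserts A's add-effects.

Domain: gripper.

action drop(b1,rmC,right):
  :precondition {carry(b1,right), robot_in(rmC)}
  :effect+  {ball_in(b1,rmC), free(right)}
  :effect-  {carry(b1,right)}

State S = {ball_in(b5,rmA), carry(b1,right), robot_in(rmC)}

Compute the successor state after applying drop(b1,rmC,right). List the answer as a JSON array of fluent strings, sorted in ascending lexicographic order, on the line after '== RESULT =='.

Compute (S \ del) ∪ add:
  pre ⊆ S: {carry(b1,right), robot_in(rmC)} ⊆ S  — applicable
  S \ del = {ball_in(b5,rmA), robot_in(rmC)}
  ∪ add   = {ball_in(b1,rmC), ball_in(b5,rmA), free(right), robot_in(rmC)}

== RESULT ==
["ball_in(b1,rmC)", "ball_in(b5,rmA)", "free(right)", "robot_in(rmC)"]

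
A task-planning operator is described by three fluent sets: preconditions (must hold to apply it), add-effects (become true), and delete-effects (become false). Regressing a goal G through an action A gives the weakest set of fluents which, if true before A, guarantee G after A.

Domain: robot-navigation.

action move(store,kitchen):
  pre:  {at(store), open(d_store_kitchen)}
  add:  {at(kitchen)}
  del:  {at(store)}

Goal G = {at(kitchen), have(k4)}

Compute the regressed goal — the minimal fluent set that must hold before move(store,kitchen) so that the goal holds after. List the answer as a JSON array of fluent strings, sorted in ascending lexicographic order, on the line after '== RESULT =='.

Compute (G \ add) ∪ pre:
  G ∩ del = {}  (empty — regression defined)
  G \ add = {at(kitchen), have(k4)} \ {at(kitchen)} = {have(k4)}
  ∪ pre   = {have(k4)} ∪ {at(store), open(d_store_kitchen)}
          = {at(store), have(k4), open(d_store_kitchen)}

== RESULT ==
["at(store)", "have(k4)", "open(d_store_kitchen)"]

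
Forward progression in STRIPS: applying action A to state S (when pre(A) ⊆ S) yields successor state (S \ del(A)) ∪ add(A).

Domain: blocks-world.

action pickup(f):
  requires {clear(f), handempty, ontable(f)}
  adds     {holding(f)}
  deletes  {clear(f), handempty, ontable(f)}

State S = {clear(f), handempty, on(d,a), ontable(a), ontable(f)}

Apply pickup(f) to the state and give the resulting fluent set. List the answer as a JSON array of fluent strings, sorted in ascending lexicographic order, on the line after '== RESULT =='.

Progress:
  pre ⊆ S: {clear(f), handempty, ontable(f)} ⊆ S  — applicable
  S \ del = {on(d,a), ontable(a)}
  ∪ add   = {holding(f), on(d,a), ontable(a)}

== RESULT ==
["holding(f)", "on(d,a)", "ontable(a)"]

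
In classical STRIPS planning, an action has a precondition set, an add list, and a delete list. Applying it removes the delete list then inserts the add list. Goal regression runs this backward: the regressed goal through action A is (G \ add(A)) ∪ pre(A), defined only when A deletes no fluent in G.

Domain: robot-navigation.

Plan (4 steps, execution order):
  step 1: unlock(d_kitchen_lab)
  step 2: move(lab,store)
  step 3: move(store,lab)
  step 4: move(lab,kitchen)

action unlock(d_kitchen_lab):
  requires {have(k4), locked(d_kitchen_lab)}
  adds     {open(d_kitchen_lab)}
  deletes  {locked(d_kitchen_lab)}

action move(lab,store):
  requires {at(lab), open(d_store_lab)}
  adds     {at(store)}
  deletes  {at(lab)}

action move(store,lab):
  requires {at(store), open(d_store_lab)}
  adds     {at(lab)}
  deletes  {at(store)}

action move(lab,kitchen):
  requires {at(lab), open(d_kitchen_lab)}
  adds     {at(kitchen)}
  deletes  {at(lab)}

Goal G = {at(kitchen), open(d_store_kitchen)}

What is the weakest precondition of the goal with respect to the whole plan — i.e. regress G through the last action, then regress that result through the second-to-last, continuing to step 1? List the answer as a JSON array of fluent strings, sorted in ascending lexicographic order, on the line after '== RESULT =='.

Regress step by step:
  through step 4 (move(lab,kitchen)): drop {at(kitchen)}, keep {open(d_store_kitchen)}, require {at(lab), open(d_kitchen_lab)}
    → {at(lab), open(d_kitchen_lab), open(d_store_kitchen)}
  through step 3 (move(store,lab)): drop {at(lab)}, keep {open(d_kitchen_lab), open(d_store_kitchen)}, require {at(store), open(d_store_lab)}
    → {at(store), open(d_kitchen_lab), open(d_store_kitchen), open(d_store_lab)}
  through step 2 (move(lab,store)): drop {at(store)}, keep {open(d_kitchen_lab), open(d_store_kitchen), open(d_store_lab)}, require {at(lab), open(d_store_lab)}
    → {at(lab), open(d_kitchen_lab), open(d_store_kitchen), open(d_store_lab)}
  through step 1 (unlock(d_kitchen_lab)): drop {open(d_kitchen_lab)}, keep {at(lab), open(d_store_kitchen), open(d_store_lab)}, require {have(k4), locked(d_kitchen_lab)}
    → {at(lab), have(k4), locked(d_kitchen_lab), open(d_store_kitchen), open(d_store_lab)}

== RESULT ==
["at(lab)", "have(k4)", "locked(d_kitchen_lab)", "open(d_store_kitchen)", "open(d_store_lab)"]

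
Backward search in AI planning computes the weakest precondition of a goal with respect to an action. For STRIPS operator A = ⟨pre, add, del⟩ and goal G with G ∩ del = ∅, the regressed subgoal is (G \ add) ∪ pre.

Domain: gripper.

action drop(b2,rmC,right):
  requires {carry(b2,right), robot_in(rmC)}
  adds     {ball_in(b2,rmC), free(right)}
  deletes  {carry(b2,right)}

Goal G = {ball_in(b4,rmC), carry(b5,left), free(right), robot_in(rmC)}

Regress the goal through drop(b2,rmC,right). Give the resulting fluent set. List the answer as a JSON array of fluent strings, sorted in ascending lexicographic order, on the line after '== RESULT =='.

Regress:
  G ∩ del = {}  (empty — regression defined)
  G \ add = {ball_in(b4,rmC), carry(b5,left), free(right), robot_in(rmC)} \ {ball_in(b2,rmC), free(right)} = {ball_in(b4,rmC), carry(b5,left), robot_in(rmC)}
  ∪ pre   = {ball_in(b4,rmC), carry(b5,left), robot_in(rmC)} ∪ {carry(b2,right), robot_in(rmC)}
          = {ball_in(b4,rmC), carry(b2,right), carry(b5,left), robot_in(rmC)}

== RESULT ==
["ball_in(b4,rmC)", "carry(b2,right)", "carry(b5,left)", "robot_in(rmC)"]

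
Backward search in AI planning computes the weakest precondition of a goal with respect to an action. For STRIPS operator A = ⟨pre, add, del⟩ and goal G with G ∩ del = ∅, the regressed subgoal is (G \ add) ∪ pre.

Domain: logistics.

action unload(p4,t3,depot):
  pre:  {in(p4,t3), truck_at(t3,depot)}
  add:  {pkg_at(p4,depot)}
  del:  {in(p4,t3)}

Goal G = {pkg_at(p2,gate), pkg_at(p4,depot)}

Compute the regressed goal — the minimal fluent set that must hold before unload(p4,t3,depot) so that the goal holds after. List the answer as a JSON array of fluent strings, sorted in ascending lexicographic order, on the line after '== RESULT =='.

Regress:
  G ∩ del = {}  (empty — regression defined)
  G \ add = {pkg_at(p2,gate), pkg_at(p4,depot)} \ {pkg_at(p4,depot)} = {pkg_at(p2,gate)}
  ∪ pre   = {pkg_at(p2,gate)} ∪ {in(p4,t3), truck_at(t3,depot)}
          = {in(p4,t3), pkg_at(p2,gate), truck_at(t3,depot)}

== RESULT ==
["in(p4,t3)", "pkg_at(p2,gate)", "truck_at(t3,depot)"]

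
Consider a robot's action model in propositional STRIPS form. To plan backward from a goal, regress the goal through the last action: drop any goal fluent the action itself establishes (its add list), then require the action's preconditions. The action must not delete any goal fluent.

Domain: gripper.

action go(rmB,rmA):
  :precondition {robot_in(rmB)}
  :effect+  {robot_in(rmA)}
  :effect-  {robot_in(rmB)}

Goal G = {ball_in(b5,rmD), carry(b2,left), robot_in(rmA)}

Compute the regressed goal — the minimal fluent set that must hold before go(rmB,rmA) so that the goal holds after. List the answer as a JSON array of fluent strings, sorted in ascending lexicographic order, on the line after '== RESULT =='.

Regress:
  G ∩ del = {}  (empty — regression defined)
  G \ add = {ball_in(b5,rmD), carry(b2,left), robot_in(rmA)} \ {robot_in(rmA)} = {ball_in(b5,rmD), carry(b2,left)}
  ∪ pre   = {ball_in(b5,rmD), carry(b2,left)} ∪ {robot_in(rmB)}
          = {ball_in(b5,rmD), carry(b2,left), robot_in(rmB)}

== RESULT ==
["ball_in(b5,rmD)", "carry(b2,left)", "robot_in(rmB)"]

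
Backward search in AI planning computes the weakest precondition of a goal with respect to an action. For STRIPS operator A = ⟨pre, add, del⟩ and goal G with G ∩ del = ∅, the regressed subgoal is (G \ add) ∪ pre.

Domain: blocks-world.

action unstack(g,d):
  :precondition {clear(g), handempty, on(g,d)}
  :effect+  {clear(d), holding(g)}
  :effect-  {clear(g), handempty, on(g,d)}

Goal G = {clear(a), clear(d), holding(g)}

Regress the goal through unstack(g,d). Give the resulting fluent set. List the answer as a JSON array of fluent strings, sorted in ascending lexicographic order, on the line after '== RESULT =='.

Compute (G \ add) ∪ pre:
  G ∩ del = {}  (empty — regression defined)
  G \ add = {clear(a), clear(d), holding(g)} \ {clear(d), holding(g)} = {clear(a)}
  ∪ pre   = {clear(a)} ∪ {clear(g), handempty, on(g,d)}
          = {clear(a), clear(g), handempty, on(g,d)}

== RESULT ==
["clear(a)", "clear(g)", "handempty", "on(g,d)"]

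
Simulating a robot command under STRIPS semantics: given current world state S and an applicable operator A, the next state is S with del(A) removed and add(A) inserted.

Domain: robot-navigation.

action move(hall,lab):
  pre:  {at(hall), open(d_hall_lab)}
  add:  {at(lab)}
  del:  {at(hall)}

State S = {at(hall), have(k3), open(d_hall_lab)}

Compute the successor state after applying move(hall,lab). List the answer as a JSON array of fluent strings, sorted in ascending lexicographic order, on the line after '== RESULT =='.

Compute (S \ del) ∪ add:
  pre ⊆ S: {at(hall), open(d_hall_lab)} ⊆ S  — applicable
  S \ del = {have(k3), open(d_hall_lab)}
  ∪ add   = {at(lab), have(k3), open(d_hall_lab)}

== RESULT ==
["at(lab)", "have(k3)", "open(d_hall_lab)"]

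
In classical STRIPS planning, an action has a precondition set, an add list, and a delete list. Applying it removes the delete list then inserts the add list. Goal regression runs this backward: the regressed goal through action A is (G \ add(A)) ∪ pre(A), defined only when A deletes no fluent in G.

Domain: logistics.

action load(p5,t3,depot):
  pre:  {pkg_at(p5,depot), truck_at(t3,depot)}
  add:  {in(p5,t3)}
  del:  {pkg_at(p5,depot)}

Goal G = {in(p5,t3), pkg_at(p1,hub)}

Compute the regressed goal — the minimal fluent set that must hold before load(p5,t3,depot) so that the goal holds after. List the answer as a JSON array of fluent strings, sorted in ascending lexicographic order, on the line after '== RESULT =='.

Compute (G \ add) ∪ pre:
  G ∩ del = {}  (empty — regression defined)
  G \ add = {in(p5,t3), pkg_at(p1,hub)} \ {in(p5,t3)} = {pkg_at(p1,hub)}
  ∪ pre   = {pkg_at(p1,hub)} ∪ {pkg_at(p5,depot), truck_at(t3,depot)}
          = {pkg_at(p1,hub), pkg_at(p5,depot), truck_at(t3,depot)}

== RESULT ==
["pkg_at(p1,hub)", "pkg_at(p5,depot)", "truck_at(t3,depot)"]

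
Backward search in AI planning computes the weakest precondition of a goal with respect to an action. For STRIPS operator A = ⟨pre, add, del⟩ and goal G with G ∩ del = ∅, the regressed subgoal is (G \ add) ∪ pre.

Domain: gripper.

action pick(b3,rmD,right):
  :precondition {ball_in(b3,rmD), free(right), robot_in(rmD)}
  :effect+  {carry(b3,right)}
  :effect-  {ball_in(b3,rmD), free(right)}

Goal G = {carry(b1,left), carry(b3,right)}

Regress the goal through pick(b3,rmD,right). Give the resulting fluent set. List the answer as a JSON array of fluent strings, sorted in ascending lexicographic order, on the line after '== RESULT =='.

Compute (G \ add) ∪ pre:
  G ∩ del = {}  (empty — regression defined)
  G \ add = {carry(b1,left), carry(b3,right)} \ {carry(b3,right)} = {carry(b1,left)}
  ∪ pre   = {carry(b1,left)} ∪ {ball_in(b3,rmD), free(right), robot_in(rmD)}
          = {ball_in(b3,rmD), carry(b1,left), free(right), robot_in(rmD)}

== RESULT ==
["ball_in(b3,rmD)", "carry(b1,left)", "free(right)", "robot_in(rmD)"]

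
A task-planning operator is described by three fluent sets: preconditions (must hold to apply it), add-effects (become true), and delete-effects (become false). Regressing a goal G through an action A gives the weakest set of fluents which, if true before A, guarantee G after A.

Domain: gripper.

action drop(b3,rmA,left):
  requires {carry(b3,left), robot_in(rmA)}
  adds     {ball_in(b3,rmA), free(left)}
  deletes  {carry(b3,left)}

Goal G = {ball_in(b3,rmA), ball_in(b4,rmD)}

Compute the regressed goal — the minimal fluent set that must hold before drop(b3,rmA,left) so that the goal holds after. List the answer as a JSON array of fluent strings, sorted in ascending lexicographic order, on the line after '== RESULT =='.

Regress:
  G ∩ del = {}  (empty — regression defined)
  G \ add = {ball_in(b3,rmA), ball_in(b4,rmD)} \ {ball_in(b3,rmA), free(left)} = {ball_in(b4,rmD)}
  ∪ pre   = {ball_in(b4,rmD)} ∪ {carry(b3,left), robot_in(rmA)}
          = {ball_in(b4,rmD), carry(b3,left), robot_in(rmA)}

== RESULT ==
["ball_in(b4,rmD)", "carry(b3,left)", "robot_in(rmA)"]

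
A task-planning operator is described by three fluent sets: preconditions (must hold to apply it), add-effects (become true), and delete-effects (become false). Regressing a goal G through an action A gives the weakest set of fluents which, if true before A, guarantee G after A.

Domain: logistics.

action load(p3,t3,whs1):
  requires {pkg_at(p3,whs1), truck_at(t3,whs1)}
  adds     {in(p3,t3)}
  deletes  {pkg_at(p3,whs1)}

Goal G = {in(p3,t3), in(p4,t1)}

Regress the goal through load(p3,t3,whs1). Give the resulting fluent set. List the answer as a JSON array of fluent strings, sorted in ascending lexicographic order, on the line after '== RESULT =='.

Compute (G \ add) ∪ pre:
  G ∩ del = {}  (empty — regression defined)
  G \ add = {in(p3,t3), in(p4,t1)} \ {in(p3,t3)} = {in(p4,t1)}
  ∪ pre   = {in(p4,t1)} ∪ {pkg_at(p3,whs1), truck_at(t3,whs1)}
          = {in(p4,t1), pkg_at(p3,whs1), truck_at(t3,whs1)}

== RESULT ==
["in(p4,t1)", "pkg_at(p3,whs1)", "truck_at(t3,whs1)"]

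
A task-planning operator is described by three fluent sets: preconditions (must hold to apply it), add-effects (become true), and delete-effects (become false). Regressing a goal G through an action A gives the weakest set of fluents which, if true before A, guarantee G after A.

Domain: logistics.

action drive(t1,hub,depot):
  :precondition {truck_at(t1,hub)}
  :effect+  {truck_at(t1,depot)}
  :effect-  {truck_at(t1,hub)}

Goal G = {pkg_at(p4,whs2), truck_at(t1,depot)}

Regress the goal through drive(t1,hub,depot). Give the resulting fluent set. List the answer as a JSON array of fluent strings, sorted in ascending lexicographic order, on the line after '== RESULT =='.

Regress:
  G ∩ del = {}  (empty — regression defined)
  G \ add = {pkg_at(p4,whs2), truck_at(t1,depot)} \ {truck_at(t1,depot)} = {pkg_at(p4,whs2)}
  ∪ pre   = {pkg_at(p4,whs2)} ∪ {truck_at(t1,hub)}
          = {pkg_at(p4,whs2), truck_at(t1,hub)}

== RESULT ==
["pkg_at(p4,whs2)", "truck_at(t1,hub)"]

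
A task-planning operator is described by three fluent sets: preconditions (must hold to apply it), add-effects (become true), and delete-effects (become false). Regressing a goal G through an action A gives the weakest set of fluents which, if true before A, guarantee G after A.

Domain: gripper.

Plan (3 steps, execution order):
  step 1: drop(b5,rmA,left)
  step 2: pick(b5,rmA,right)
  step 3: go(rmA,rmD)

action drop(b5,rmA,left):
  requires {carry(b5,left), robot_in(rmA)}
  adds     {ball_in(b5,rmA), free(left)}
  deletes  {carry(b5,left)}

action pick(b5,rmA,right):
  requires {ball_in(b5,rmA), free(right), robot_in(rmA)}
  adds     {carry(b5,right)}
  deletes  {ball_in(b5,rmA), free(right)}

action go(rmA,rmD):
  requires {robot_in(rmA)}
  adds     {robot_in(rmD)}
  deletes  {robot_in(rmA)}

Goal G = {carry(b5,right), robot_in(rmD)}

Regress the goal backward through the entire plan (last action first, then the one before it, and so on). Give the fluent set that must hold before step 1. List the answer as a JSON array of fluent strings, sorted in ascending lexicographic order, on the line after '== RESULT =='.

Regress step by step:
  through step 3 (go(rmA,rmD)): drop {robot_in(rmD)}, keep {carry(b5,right)}, require {robot_in(rmA)}
    → {carry(b5,right), robot_in(rmA)}
  through step 2 (pick(b5,rmA,right)): drop {carry(b5,right)}, keep {robot_in(rmA)}, require {ball_in(b5,rmA), free(right), robot_in(rmA)}
    → {ball_in(b5,rmA), free(right), robot_in(rmA)}
  through step 1 (drop(b5,rmA,left)): drop {ball_in(b5,rmA)}, keep {free(right), robot_in(rmA)}, require {carry(b5,left), robot_in(rmA)}
    → {carry(b5,left), free(right), robot_in(rmA)}

== RESULT ==
["carry(b5,left)", "free(right)", "robot_in(rmA)"]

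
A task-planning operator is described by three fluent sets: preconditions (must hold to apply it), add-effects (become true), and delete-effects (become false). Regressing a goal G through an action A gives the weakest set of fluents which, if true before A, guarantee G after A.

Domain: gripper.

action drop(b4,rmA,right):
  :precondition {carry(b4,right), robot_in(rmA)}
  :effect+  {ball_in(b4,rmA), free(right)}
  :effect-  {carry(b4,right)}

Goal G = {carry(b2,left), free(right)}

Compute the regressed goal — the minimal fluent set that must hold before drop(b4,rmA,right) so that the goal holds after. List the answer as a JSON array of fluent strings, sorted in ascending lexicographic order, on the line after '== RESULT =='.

Regress:
  G ∩ del = {}  (empty — regression defined)
  G \ add = {carry(b2,left), free(right)} \ {ball_in(b4,rmA), free(right)} = {carry(b2,left)}
  ∪ pre   = {carry(b2,left)} ∪ {carry(b4,right), robot_in(rmA)}
          = {carry(b2,left), carry(b4,right), robot_in(rmA)}

== RESULT ==
["carry(b2,left)", "carry(b4,right)", "robot_in(rmA)"]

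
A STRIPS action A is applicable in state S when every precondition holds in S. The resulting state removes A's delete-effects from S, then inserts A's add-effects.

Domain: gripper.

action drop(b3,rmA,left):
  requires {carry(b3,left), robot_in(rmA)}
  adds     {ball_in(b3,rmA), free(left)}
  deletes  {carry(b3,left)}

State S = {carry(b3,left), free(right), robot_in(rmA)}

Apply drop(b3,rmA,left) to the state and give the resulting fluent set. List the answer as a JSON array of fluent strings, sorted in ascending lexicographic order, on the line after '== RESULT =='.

Progress:
  pre ⊆ S: {carry(b3,left), robot_in(rmA)} ⊆ S  — applicable
  S \ del = {free(right), robot_in(rmA)}
  ∪ add   = {ball_in(b3,rmA), free(left), free(right), robot_in(rmA)}

== RESULT ==
["ball_in(b3,rmA)", "free(left)", "free(right)", "robot_in(rmA)"]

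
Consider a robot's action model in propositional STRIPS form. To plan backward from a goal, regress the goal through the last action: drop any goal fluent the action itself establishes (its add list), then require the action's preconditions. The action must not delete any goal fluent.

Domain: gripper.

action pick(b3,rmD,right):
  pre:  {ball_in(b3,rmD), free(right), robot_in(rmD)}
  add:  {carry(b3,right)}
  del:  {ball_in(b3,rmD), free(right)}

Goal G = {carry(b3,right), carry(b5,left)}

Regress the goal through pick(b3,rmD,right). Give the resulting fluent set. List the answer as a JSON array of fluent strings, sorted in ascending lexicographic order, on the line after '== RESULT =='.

Regress:
  G ∩ del = {}  (empty — regression defined)
  G \ add = {carry(b3,right), carry(b5,left)} \ {carry(b3,right)} = {carry(b5,left)}
  ∪ pre   = {carry(b5,left)} ∪ {ball_in(b3,rmD), free(right), robot_in(rmD)}
          = {ball_in(b3,rmD), carry(b5,left), free(right), robot_in(rmD)}

== RESULT ==
["ball_in(b3,rmD)", "carry(b5,left)", "free(right)", "robot_in(rmD)"]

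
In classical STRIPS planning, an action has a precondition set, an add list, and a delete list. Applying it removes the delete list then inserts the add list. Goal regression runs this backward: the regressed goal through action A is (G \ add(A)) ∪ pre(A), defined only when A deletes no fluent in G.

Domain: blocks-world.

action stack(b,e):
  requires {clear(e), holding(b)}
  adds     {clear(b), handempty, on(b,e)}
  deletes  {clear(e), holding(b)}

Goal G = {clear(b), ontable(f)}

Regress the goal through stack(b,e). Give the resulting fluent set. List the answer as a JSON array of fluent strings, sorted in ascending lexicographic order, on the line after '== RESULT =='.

Regress:
  G ∩ del = {}  (empty — regression defined)
  G \ add = {clear(b), ontable(f)} \ {clear(b), handempty, on(b,e)} = {ontable(f)}
  ∪ pre   = {ontable(f)} ∪ {clear(e), holding(b)}
          = {clear(e), holding(b), ontable(f)}

== RESULT ==
["clear(e)", "holding(b)", "ontable(f)"]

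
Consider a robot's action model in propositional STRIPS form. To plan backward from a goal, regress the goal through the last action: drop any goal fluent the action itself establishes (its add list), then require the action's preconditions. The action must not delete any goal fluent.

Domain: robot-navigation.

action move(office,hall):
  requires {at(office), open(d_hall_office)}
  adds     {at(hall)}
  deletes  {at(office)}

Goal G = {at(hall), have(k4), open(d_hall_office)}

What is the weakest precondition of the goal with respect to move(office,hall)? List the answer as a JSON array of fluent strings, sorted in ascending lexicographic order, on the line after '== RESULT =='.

Regress:
  G ∩ del = {}  (empty — regression defined)
  G \ add = {at(hall), have(k4), open(d_hall_office)} \ {at(hall)} = {have(k4), open(d_hall_office)}
  ∪ pre   = {have(k4), open(d_hall_office)} ∪ {at(office), open(d_hall_office)}
          = {at(office), have(k4), open(d_hall_office)}

== RESULT ==
["at(office)", "have(k4)", "open(d_hall_office)"]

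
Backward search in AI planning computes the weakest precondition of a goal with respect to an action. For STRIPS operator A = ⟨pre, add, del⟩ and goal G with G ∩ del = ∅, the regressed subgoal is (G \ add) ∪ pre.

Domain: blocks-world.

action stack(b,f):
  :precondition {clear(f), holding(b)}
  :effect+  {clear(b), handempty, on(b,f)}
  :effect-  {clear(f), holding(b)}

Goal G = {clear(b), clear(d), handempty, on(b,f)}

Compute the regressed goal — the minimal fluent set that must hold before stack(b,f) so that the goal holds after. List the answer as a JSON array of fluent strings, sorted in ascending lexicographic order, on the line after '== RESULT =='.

Compute (G \ add) ∪ pre:
  G ∩ del = {}  (empty — regression defined)
  G \ add = {clear(b), clear(d), handempty, on(b,f)} \ {clear(b), handempty, on(b,f)} = {clear(d)}
  ∪ pre   = {clear(d)} ∪ {clear(f), holding(b)}
          = {clear(d), clear(f), holding(b)}

== RESULT ==
["clear(d)", "clear(f)", "holding(b)"]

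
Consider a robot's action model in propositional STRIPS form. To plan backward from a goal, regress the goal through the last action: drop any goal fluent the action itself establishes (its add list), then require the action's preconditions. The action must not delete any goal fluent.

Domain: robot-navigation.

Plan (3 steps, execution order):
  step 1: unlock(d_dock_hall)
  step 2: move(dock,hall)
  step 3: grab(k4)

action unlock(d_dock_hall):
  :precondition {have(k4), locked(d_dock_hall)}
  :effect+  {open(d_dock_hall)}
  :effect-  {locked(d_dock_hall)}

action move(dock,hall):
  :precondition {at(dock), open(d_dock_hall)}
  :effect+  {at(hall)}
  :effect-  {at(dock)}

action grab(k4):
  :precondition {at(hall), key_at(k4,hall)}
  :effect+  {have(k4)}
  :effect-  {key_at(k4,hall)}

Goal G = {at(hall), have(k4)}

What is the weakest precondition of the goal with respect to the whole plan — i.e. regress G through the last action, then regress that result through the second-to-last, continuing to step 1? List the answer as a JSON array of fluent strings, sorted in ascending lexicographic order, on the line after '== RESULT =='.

Regress step by step:
  through step 3 (grab(k4)): drop {have(k4)}, keep {at(hall)}, require {at(hall), key_at(k4,hall)}
    → {at(hall), key_at(k4,hall)}
  through step 2 (move(dock,hall)): drop {at(hall)}, keep {key_at(k4,hall)}, require {at(dock), open(d_dock_hall)}
    → {at(dock), key_at(k4,hall), open(d_dock_hall)}
  through step 1 (unlock(d_dock_hall)): drop {open(d_dock_hall)}, keep {at(dock), key_at(k4,hall)}, require {have(k4), locked(d_dock_hall)}
    → {at(dock), have(k4), key_at(k4,hall), locked(d_dock_hall)}

== RESULT ==
["at(dock)", "have(k4)", "key_at(k4,hall)", "locked(d_dock_hall)"]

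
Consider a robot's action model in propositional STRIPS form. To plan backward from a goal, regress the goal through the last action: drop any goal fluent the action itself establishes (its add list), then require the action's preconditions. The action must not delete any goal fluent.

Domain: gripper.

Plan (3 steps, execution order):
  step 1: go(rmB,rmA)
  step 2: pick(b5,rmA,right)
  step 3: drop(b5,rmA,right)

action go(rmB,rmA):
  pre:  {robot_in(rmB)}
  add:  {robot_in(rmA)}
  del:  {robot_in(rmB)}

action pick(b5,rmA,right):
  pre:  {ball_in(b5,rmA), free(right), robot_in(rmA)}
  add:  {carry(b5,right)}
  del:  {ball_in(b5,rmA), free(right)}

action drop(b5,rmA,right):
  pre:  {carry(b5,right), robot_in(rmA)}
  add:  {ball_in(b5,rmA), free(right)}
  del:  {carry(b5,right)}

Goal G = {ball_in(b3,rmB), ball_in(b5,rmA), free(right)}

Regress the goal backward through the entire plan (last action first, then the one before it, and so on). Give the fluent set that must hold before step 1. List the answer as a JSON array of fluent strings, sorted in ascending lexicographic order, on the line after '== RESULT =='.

Regress step by step:
  through step 3 (drop(b5,rmA,right)): drop {ball_in(b5,rmA), free(right)}, keep {ball_in(b3,rmB)}, require {carry(b5,right), robot_in(rmA)}
    → {ball_in(b3,rmB), carry(b5,right), robot_in(rmA)}
  through step 2 (pick(b5,rmA,right)): drop {carry(b5,right)}, keep {ball_in(b3,rmB), robot_in(rmA)}, require {ball_in(b5,rmA), free(right), robot_in(rmA)}
    → {ball_in(b3,rmB), ball_in(b5,rmA), free(right), robot_in(rmA)}
  through step 1 (go(rmB,rmA)): drop {robot_in(rmA)}, keep {ball_in(b3,rmB), ball_in(b5,rmA), free(right)}, require {robot_in(rmB)}
    → {ball_in(b3,rmB), ball_in(b5,rmA), free(right), robot_in(rmB)}

== RESULT ==
["ball_in(b3,rmB)", "ball_in(b5,rmA)", "free(right)", "robot_in(rmB)"]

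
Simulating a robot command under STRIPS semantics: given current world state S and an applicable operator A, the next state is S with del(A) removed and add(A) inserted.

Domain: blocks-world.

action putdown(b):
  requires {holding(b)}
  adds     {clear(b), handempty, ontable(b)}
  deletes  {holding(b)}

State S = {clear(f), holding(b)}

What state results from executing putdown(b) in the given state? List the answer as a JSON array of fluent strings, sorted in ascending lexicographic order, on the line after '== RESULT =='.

Compute (S \ del) ∪ add:
  pre ⊆ S: {holding(b)} ⊆ S  — applicable
  S \ del = {clear(f)}
  ∪ add   = {clear(b), clear(f), handempty, ontable(b)}

== RESULT ==
["clear(b)", "clear(f)", "handempty", "ontable(b)"]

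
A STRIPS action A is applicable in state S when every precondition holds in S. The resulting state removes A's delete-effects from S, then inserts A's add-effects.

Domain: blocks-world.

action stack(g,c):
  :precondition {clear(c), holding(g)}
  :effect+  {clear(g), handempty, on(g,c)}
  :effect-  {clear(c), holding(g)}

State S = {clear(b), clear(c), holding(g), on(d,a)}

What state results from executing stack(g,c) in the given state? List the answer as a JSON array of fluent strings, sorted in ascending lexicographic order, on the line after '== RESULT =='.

Compute (S \ del) ∪ add:
  pre ⊆ S: {clear(c), holding(g)} ⊆ S  — applicable
  S \ del = {clear(b), on(d,a)}
  ∪ add   = {clear(b), clear(g), handempty, on(d,a), on(g,c)}

== RESULT ==
["clear(b)", "clear(g)", "handempty", "on(d,a)", "on(g,c)"]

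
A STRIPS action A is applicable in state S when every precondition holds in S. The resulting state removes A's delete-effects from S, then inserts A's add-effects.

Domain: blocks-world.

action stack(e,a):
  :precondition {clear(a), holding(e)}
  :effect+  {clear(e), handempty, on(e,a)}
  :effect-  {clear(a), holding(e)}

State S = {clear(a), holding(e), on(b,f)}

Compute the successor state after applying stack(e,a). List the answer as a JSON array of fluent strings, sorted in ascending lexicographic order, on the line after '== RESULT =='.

Progress:
  pre ⊆ S: {clear(a), holding(e)} ⊆ S  — applicable
  S \ del = {on(b,f)}
  ∪ add   = {clear(e), handempty, on(b,f), on(e,a)}

== RESULT ==
["clear(e)", "handempty", "on(b,f)", "on(e,a)"]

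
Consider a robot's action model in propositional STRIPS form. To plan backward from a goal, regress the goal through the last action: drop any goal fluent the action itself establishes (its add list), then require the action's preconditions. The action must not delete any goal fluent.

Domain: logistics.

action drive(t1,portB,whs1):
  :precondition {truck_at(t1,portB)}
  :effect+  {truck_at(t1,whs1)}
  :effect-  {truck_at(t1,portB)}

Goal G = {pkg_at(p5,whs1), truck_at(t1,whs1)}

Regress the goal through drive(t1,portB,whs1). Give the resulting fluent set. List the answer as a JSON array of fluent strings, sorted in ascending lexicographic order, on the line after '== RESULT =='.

Compute (G \ add) ∪ pre:
  G ∩ del = {}  (empty — regression defined)
  G \ add = {pkg_at(p5,whs1), truck_at(t1,whs1)} \ {truck_at(t1,whs1)} = {pkg_at(p5,whs1)}
  ∪ pre   = {pkg_at(p5,whs1)} ∪ {truck_at(t1,portB)}
          = {pkg_at(p5,whs1), truck_at(t1,portB)}

== RESULT ==
["pkg_at(p5,whs1)", "truck_at(t1,portB)"]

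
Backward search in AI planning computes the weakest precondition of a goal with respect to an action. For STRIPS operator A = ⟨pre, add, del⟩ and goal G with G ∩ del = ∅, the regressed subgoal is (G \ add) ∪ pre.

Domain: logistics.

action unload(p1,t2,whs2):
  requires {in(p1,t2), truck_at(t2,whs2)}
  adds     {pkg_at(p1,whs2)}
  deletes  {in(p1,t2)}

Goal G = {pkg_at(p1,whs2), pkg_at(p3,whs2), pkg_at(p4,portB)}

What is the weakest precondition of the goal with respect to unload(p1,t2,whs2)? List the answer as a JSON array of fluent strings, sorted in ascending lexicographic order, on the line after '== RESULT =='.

Regress:
  G ∩ del = {}  (empty — regression defined)
  G \ add = {pkg_at(p1,whs2), pkg_at(p3,whs2), pkg_at(p4,portB)} \ {pkg_at(p1,whs2)} = {pkg_at(p3,whs2), pkg_at(p4,portB)}
  ∪ pre   = {pkg_at(p3,whs2), pkg_at(p4,portB)} ∪ {in(p1,t2), truck_at(t2,whs2)}
          = {in(p1,t2), pkg_at(p3,whs2), pkg_at(p4,portB), truck_at(t2,whs2)}

== RESULT ==
["in(p1,t2)", "pkg_at(p3,whs2)", "pkg_at(p4,portB)", "truck_at(t2,whs2)"]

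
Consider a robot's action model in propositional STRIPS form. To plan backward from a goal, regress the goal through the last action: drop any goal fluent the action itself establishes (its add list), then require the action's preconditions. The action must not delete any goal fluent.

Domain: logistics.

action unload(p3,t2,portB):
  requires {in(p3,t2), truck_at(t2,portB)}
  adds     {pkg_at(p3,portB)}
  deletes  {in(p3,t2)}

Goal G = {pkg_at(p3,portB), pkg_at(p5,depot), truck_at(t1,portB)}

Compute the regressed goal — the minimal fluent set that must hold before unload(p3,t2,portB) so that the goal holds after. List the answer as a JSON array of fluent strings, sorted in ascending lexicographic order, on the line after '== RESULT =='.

Compute (G \ add) ∪ pre:
  G ∩ del = {}  (empty — regression defined)
  G \ add = {pkg_at(p3,portB), pkg_at(p5,depot), truck_at(t1,portB)} \ {pkg_at(p3,portB)} = {pkg_at(p5,depot), truck_at(t1,portB)}
  ∪ pre   = {pkg_at(p5,depot), truck_at(t1,portB)} ∪ {in(p3,t2), truck_at(t2,portB)}
          = {in(p3,t2), pkg_at(p5,depot), truck_at(t1,portB), truck_at(t2,portB)}

== RESULT ==
["in(p3,t2)", "pkg_at(p5,depot)", "truck_at(t1,portB)", "truck_at(t2,portB)"]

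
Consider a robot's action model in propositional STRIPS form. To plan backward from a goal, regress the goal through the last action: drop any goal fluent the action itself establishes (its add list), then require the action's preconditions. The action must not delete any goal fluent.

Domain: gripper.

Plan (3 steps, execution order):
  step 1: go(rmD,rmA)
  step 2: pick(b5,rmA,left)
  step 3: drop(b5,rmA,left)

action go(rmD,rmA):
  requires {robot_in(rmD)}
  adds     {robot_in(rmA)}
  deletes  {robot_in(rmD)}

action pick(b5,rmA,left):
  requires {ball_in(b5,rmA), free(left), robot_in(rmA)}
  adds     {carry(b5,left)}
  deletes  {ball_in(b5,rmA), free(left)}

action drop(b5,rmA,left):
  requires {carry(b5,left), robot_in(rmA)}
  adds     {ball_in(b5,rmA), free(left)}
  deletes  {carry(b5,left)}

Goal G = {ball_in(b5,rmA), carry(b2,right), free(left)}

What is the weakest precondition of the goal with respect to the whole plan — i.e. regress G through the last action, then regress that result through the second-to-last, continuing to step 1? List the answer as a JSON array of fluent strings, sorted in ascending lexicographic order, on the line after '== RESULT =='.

Work backward from the goal:
  through step 3 (drop(b5,rmA,left)): drop {ball_in(b5,rmA), free(left)}, keep {carry(b2,right)}, require {carry(b5,left), robot_in(rmA)}
    → {carry(b2,right), carry(b5,left), robot_in(rmA)}
  through step 2 (pick(b5,rmA,left)): drop {carry(b5,left)}, keep {carry(b2,right), robot_in(rmA)}, require {ball_in(b5,rmA), free(left), robot_in(rmA)}
    → {ball_in(b5,rmA), carry(b2,right), free(left), robot_in(rmA)}
  through step 1 (go(rmD,rmA)): drop {robot_in(rmA)}, keep {ball_in(b5,rmA), carry(b2,right), free(left)}, require {robot_in(rmD)}
    → {ball_in(b5,rmA), carry(b2,right), free(left), robot_in(rmD)}

== RESULT ==
["ball_in(b5,rmA)", "carry(b2,right)", "free(left)", "robot_in(rmD)"]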